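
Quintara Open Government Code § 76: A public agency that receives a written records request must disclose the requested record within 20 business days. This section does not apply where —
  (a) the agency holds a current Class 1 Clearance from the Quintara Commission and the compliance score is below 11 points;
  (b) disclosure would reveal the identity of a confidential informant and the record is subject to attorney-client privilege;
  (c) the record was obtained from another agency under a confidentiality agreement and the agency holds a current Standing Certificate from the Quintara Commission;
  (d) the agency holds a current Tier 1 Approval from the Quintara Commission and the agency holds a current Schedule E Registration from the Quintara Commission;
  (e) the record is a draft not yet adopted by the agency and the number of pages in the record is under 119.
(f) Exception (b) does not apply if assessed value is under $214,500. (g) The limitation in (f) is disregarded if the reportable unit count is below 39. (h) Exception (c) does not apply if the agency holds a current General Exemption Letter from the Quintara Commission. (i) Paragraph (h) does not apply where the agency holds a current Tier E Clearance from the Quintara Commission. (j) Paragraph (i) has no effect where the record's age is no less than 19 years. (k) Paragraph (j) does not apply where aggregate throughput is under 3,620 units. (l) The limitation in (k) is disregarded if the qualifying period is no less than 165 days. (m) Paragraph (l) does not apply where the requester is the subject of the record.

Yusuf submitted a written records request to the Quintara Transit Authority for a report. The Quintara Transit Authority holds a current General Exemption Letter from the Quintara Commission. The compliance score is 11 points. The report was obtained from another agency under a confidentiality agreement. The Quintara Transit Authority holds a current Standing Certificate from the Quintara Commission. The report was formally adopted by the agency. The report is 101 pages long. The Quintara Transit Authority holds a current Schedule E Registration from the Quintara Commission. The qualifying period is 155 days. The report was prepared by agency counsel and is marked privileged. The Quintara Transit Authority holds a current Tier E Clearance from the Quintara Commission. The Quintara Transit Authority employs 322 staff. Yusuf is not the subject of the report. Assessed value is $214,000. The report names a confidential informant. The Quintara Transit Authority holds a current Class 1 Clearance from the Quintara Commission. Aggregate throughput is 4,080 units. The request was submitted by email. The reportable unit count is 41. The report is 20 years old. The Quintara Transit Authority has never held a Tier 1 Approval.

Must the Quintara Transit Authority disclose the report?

Yes — the Quintara Transit Authority must disclose the report.

Exception (a) requires that the compliance score is below 11 points; but the compliance score is 11 points, not below 11 points, so (a) is unavailable.
Exception (b): the report names a confidential informant; the report is privileged — every condition holds. However, paragraphs (f)–(g) must be considered: (f) operates against (b): assessed value is $214,000, under the $214,500 limit. (g) is inapplicable (the reportable unit count is 41, not below 39), so (f) stands. So (b) is unavailable.
Exception (c): the report was obtained under a confidentiality agreement; a current Standing Certificate is held — every condition holds. But: (h) is engaged — a current General Exemption Letter is held. (i) is triggered (a current Tier E Clearance is held), but is set aside by (j): (j) operates against (i): the record's age is 20 years, meeting the 19 years threshold. (k) is not triggered (aggregate throughput is 4,080 units, not under 3,620 units), so (j) stands. So (c) is unavailable.
Exception (d) fails — there is no Tier 1 Approval in force.
Exception (e) does not apply: the report has been formally adopted.
No exception is made out. the Quintara Transit Authority falls within the general rule.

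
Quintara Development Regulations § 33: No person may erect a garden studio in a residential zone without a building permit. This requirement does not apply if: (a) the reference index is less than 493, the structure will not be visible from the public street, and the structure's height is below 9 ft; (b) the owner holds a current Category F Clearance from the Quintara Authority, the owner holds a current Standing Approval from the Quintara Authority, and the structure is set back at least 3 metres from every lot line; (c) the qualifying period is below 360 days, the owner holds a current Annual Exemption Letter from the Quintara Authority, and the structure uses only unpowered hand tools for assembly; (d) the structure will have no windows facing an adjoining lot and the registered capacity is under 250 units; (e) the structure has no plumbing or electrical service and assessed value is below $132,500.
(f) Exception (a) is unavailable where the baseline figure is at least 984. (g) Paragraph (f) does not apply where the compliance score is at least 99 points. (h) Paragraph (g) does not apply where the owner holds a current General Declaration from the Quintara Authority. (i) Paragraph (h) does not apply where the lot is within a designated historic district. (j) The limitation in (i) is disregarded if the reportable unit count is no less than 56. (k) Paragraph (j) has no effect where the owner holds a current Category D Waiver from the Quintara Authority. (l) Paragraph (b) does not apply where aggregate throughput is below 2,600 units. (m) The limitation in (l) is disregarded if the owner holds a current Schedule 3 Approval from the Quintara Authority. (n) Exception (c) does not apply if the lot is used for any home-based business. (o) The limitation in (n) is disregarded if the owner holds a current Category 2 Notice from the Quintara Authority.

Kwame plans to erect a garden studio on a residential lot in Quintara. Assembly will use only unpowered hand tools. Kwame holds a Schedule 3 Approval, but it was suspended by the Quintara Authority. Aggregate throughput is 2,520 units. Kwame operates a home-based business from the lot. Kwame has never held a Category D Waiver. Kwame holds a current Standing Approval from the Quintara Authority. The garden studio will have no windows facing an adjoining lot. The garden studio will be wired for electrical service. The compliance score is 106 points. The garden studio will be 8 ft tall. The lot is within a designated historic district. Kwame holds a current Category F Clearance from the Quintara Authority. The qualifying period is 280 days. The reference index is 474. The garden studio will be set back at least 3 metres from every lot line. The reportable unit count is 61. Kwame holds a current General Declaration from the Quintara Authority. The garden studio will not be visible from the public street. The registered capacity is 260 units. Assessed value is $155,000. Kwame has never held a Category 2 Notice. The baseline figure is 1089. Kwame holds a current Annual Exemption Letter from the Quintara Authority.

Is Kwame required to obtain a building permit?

Exception (a): the reference index is 474, less than the 493 limit; the structure will not be visible from the street; the structure's height is 8 ft, below the 9 ft limit — every condition holds. Turning to paragraphs (f)–(k): (f) operates — the baseline figure is 1,089, meeting the 984 threshold. (g) would limit (f) — the compliance score is 106 points, meeting the 99 points threshold — but (h) sets (g) aside: (h) operates against (g): a current General Declaration is held. (i) is engaged (the lot is in a historic district), but is itself disapplied by (j): (j) applies — the reportable unit count is 61, meeting the 56 threshold. (k), which would lift (j), does not operate here — no current Category D Waiver is held. (a) is therefore removed.
Exception (b) is satisfied on its face — a current Category F Clearance is held; a current Standing Approval is held; the setback is at least 3 m on every side. But applying paragraphs (l)–(m): (l) operates against (b): aggregate throughput is 2,520 units, below the 2,600 units limit. (m), which would lift (l), is not engaged — no current Schedule 3 Approval is held. So (b) is unavailable.
All of (c)'s requirements are met (the qualifying period is 280 days, below the 360 days limit; a current Annual Exemption Letter is held; assembly uses only hand tools). But applying paragraphs (n)–(o): (n) operates against (c): a home-based business operates on the lot. (o) does not operate here (there is no Category 2 Notice in force), so (n) stands. (c) is therefore removed.
Exception (d) requires that the registered capacity is under 250 units; but the registered capacity is 260 units, not under 250 units, so (d) is unavailable.
Exception (e) requires that the structure has no plumbing or electrical service; but electrical service is planned, so (e) is unavailable.
No exception applies. The general rule governs.

Yes — Kwame must obtain a building permit.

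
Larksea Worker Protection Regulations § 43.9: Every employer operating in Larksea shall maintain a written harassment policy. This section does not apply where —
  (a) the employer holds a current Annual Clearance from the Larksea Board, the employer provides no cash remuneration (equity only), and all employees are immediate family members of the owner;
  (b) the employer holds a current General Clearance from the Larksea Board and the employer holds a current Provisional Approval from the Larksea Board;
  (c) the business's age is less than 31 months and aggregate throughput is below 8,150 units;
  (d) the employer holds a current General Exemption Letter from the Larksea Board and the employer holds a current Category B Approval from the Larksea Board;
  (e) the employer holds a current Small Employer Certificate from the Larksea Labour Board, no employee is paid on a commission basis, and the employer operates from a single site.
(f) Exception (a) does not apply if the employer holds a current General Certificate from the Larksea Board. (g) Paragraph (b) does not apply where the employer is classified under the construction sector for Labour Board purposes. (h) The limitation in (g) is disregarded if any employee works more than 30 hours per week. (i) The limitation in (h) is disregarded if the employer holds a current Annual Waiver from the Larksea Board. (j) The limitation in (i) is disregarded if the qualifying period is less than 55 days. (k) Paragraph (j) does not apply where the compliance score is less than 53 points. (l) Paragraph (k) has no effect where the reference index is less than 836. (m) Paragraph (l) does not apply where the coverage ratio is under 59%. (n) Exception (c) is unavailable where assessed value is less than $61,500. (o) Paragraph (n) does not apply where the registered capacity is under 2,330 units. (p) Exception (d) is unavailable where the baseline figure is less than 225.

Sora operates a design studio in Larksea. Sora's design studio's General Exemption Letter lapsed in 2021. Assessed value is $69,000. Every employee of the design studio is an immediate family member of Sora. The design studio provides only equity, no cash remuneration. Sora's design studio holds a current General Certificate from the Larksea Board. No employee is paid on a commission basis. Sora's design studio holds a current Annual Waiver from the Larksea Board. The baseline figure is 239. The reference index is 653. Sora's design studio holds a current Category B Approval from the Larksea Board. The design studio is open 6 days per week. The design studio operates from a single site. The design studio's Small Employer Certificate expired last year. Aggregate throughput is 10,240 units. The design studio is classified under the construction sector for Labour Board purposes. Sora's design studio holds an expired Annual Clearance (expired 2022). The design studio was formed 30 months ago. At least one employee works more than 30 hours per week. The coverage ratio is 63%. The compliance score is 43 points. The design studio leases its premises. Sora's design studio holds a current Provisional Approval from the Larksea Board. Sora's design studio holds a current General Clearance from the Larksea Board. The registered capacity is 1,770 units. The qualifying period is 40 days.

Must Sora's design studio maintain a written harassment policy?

Exception (a) requires that the employer holds a current Annual Clearance from the Larksea Board; but there is no Annual Clearance in force, so (a) is unavailable.
Exception (b): a current General Clearance is held; a current Provisional Approval is held — every condition holds. Applying paragraphs (g)–(m): (g) applies (the design studio is classified under the construction sector), but is overridden by (h): (h) operates against (g): at least one employee exceeds 30 hours/week. (i) would limit (h) — a current Annual Waiver is held — but (j) sets (i) aside: (j) operates against (i): the qualifying period is 40 days, less than the 55 days limit. (k) would limit (j) — the compliance score is 43 points, less than the 53 points limit — but (l) sets (k) aside: (l) operates against (k): the reference index is 653, less than the 836 limit. (m), which would lift (l), is not triggered — the coverage ratio is 63%, not under 59%. So (b) applies.
Exception (c) fails — aggregate throughput is 10,240 units, not below 8,150 units.
Exception (d) requires that the employer holds a current General Exemption Letter from the Larksea Board; but no current General Exemption Letter is held, so (d) is unavailable.
Exception (e) requires that the employer holds a current Small Employer Certificate from the Larksea Labour Board; but the Small Employer Certificate has expired, so (e) is unavailable.

No — exception (b) applies; Sora's design studio is not required to maintain a written harassment policy.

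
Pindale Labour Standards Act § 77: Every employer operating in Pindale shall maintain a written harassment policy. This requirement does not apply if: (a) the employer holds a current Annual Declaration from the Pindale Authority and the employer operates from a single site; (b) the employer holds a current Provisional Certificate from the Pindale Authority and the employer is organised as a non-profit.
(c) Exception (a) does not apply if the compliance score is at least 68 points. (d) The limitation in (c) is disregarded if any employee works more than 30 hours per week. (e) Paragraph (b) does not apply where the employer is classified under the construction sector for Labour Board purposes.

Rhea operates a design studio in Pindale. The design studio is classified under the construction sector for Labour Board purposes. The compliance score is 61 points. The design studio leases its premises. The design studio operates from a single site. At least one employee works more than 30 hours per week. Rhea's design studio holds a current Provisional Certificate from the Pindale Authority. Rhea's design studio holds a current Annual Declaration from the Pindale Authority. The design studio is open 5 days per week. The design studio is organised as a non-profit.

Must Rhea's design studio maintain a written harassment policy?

Exception (a): a current Annual Declaration is held; the employer operates from a single site — every condition holds. Under paragraphs (c)–(d): (c) does not operate here — the compliance score is 61 points, short of 68 points. (a) remains available.
Exception (b): a current Provisional Certificate is held; the employer is a non-profit — every condition holds. Turning to paragraph (e): (e) is triggered — the design studio is classified under the construction sector. (b) is therefore removed.

No — exception (a) applies; Rhea's design studio is not required to maintain a written harassment policy.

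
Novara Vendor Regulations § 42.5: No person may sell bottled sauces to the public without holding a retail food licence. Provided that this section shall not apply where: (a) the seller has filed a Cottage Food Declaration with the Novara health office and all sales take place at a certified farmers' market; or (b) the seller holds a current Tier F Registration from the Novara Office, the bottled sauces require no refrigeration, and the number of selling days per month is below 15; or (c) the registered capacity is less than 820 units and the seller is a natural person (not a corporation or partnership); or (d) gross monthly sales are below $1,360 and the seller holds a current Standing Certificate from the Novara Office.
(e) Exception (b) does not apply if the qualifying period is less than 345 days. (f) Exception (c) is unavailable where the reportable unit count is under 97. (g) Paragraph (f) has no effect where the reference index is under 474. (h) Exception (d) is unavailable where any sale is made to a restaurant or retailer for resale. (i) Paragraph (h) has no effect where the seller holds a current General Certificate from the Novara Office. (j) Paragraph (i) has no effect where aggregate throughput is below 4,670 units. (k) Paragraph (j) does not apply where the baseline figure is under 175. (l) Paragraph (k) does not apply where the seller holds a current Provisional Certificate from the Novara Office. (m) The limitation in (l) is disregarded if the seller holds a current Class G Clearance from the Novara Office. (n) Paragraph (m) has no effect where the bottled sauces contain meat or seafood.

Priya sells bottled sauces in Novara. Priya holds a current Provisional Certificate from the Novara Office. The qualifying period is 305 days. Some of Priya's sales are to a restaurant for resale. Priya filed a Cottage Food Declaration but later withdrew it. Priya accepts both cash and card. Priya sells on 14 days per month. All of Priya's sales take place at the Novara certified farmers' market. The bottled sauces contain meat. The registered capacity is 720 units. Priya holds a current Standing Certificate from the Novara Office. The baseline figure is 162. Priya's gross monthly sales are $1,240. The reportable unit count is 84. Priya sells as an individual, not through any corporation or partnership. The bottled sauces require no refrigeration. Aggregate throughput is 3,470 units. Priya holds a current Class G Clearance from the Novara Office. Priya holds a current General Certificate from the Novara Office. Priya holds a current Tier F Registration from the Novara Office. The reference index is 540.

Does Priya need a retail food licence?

Yes — Priya must hold a retail food licence.

Exception (a) does not apply: the Cottage Food Declaration was withdrawn.
Exception (b)'s conditions are all satisfied: a current Tier F Registration is held; the bottled sauces are shelf-stable; the number of selling days per month is 14, below the 15 limit. Turning to paragraph (e): (e) operates against (b): the qualifying period is 305 days, less than the 345 days limit. Exception (b) does not apply.
All of (c)'s requirements are met (the registered capacity is 720 units, less than the 820 units limit; the seller is a natural person). But applying paragraphs (f)–(g): (f) applies — the reportable unit count is 84, under the 97 limit. (g), which would lift (f), is inapplicable — the reference index is 540, not under 474. So (c) is unavailable.
Exception (d)'s conditions are all satisfied: gross monthly sales are $1,240, below the $1,360 limit; a current Standing Certificate is held. But applying paragraphs (h)–(n): (h) operates against (d): some sales are to a restaurant for resale. (i) is engaged (a current General Certificate is held), but is displaced by (j): (j) operates against (i): aggregate throughput is 3,470 units, below the 4,670 units limit. (k) is engaged (the baseline figure is 162, under the 175 limit), but yields to (l): (l) applies — a current Provisional Certificate is held. (m) would limit (l) — a current Class G Clearance is held — but (n) sets (m) aside: (n) operates against (m): the bottled sauces contain meat. Exception (d) does not apply.
Every exception is unavailable, so the rule governs.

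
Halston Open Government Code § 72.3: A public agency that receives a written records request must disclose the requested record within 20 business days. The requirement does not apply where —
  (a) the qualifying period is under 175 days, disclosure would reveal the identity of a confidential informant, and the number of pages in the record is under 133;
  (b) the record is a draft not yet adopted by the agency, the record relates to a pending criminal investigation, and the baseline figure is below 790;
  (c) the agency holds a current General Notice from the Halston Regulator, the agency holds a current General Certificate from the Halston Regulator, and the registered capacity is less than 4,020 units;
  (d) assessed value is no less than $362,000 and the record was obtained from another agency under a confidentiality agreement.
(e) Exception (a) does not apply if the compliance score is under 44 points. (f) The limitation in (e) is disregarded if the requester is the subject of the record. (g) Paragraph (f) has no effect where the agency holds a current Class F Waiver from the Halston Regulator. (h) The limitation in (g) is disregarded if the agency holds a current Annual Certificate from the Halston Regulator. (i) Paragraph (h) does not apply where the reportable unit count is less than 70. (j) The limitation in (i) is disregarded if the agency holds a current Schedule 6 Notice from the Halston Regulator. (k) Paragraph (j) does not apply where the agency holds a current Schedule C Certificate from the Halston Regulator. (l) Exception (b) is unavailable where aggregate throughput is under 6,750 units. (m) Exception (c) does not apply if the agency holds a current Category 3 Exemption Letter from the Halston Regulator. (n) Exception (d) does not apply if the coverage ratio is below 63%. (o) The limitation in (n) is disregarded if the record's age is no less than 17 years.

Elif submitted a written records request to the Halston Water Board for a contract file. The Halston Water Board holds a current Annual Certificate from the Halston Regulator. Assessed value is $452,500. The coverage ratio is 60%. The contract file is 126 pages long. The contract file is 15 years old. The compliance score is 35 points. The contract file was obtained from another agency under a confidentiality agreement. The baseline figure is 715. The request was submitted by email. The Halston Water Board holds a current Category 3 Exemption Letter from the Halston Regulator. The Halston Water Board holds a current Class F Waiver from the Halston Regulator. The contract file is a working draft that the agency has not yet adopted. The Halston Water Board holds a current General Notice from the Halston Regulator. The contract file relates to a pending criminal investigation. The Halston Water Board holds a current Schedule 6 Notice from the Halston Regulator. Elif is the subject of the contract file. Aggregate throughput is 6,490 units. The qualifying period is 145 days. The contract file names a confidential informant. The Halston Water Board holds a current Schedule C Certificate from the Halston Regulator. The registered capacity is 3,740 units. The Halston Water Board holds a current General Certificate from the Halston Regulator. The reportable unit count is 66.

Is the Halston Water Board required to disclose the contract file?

All of (a)'s requirements are met (the qualifying period is 145 days, under the 175 days limit; the contract file names a confidential informant; the number of pages in the record is 126, under the 133 limit). However, paragraphs (e)–(k) must be considered: (e) operates against (a): the compliance score is 35 points, under the 44 points limit. (f) would limit (e) — Elif is the subject of the contract file — but (g) sets (f) aside: (g) operates against (f): a current Class F Waiver is held. (h) operates (a current Annual Certificate is held), but is overridden by (i): (i) applies — the reportable unit count is 66, less than the 70 limit. (j) would limit (i) — a current Schedule 6 Notice is held — but (k) sets (j) aside: (k) operates against (j): a current Schedule C Certificate is held. Exception (a) does not apply.
Exception (b): the contract file is an unadopted draft; the contract file relates to a pending investigation; the baseline figure is 715, below the 790 limit — every condition holds. But: (l) operates against (b): aggregate throughput is 6,490 units, under the 6,750 units limit. (b) is therefore removed.
Exception (c): a current General Notice is held; a current General Certificate is held; the registered capacity is 3,740 units, less than the 4,020 units limit — every condition holds. However, paragraph (m) must be considered: (m) operates — a current Category 3 Exemption Letter is held. (c) is therefore removed.
Exception (d): assessed value is $452,500, meeting the $362,000 threshold; the contract file was obtained under a confidentiality agreement — every condition holds. But: (n) operates against (d): the coverage ratio is 60%, below the 63% limit. (o) is not engaged (the record's age is 15 years, short of 17 years), so (n) stands. Exception (d) does not apply.
No exception displaces § 72.3.

Yes — the Halston Water Board must disclose the contract file.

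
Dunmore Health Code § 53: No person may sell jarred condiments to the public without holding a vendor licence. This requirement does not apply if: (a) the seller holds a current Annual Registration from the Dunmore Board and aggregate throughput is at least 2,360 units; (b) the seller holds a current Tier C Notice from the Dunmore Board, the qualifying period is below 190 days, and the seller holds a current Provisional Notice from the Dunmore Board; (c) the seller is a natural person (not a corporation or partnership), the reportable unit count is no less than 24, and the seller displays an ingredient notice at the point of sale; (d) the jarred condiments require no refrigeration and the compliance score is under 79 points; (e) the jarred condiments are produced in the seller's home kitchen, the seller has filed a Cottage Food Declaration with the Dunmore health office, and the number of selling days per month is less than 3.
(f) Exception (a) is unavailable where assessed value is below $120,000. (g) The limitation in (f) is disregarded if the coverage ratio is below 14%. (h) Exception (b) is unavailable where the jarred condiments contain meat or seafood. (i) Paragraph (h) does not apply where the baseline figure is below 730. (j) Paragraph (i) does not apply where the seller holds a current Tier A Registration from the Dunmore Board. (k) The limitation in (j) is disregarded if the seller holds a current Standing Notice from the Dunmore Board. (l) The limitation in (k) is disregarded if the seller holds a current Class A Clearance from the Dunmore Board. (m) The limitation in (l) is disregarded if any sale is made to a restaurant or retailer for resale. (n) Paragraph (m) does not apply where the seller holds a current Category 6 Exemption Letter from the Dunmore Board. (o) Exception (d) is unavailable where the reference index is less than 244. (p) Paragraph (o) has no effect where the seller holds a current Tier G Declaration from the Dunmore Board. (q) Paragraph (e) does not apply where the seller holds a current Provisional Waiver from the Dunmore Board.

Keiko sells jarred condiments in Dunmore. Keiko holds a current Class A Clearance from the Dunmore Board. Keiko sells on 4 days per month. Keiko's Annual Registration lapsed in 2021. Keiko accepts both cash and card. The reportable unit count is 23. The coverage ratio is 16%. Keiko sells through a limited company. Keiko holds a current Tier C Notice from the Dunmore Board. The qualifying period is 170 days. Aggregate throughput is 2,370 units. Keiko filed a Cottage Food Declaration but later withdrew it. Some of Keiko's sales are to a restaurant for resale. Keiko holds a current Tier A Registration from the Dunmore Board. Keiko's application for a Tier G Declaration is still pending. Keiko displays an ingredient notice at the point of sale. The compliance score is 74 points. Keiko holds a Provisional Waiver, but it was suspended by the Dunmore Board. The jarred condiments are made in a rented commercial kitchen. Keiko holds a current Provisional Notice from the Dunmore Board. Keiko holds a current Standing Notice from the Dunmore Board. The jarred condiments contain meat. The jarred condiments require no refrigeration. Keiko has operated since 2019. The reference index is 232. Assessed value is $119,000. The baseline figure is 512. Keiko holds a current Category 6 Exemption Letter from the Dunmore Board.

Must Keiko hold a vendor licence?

Yes — Keiko must hold a vendor licence.

Exception (a) does not apply: the Annual Registration is not current.
Exception (b) is satisfied on its face — a current Tier C Notice is held; the qualifying period is 170 days, below the 190 days limit; a current Provisional Notice is held. However, paragraphs (h)–(n) must be considered: (h) operates against (b): the jarred condiments contain meat. (i) is engaged (the baseline figure is 512, below the 730 limit), but yields to (j): (j) operates against (i): a current Tier A Registration is held. (k) would limit (j) — a current Standing Notice is held — but (l) sets (k) aside: (l) is triggered — a current Class A Clearance is held. (m) operates (some sales are to a restaurant for resale), but is overridden by (n): (n) operates against (m): a current Category 6 Exemption Letter is held. Exception (b) does not apply.
Exception (c) fails — the seller operates through a limited company.
All of (d)'s requirements are met (the jarred condiments are shelf-stable; the compliance score is 74 points, under the 79 points limit). But: (o) operates — the reference index is 232, less than the 244 limit. (p) does not operate here (there is no Tier G Declaration in force), so (o) stands. (d) is therefore removed.
Exception (e) does not apply: the jarred condiments are made in a commercial kitchen, not a home kitchen.
Every exception is unavailable, so the rule governs.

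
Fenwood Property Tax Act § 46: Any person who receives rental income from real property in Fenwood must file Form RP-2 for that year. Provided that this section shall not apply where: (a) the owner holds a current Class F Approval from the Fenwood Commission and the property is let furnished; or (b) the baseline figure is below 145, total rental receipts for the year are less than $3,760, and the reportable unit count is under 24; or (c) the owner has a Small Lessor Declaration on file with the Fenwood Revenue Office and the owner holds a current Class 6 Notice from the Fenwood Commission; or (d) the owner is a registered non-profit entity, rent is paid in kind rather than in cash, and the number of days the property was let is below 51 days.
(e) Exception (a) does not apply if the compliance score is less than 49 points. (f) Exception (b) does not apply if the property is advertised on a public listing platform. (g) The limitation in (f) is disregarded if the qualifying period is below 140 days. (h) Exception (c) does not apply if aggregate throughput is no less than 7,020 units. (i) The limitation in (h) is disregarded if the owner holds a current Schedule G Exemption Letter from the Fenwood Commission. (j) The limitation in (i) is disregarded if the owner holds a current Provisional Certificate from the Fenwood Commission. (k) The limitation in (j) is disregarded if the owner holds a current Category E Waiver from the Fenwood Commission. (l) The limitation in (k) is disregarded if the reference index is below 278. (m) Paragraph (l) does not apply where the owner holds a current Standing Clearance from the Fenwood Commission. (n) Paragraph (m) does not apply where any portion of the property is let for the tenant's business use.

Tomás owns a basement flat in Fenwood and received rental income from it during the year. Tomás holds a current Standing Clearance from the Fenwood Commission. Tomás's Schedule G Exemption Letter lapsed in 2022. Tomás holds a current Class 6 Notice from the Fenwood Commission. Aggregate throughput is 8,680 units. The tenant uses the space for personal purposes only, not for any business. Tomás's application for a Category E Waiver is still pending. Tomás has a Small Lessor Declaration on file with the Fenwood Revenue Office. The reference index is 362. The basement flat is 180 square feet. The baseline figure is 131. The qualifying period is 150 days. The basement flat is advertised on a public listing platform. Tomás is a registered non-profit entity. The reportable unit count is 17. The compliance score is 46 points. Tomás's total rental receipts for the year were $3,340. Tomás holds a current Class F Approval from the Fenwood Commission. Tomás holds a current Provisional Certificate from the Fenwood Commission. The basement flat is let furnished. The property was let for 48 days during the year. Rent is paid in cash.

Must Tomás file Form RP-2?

Yes — Tomás must file Form RP-2.

Exception (a)'s conditions are all satisfied: a current Class F Approval is held; the property is let furnished. But applying paragraph (e): (e) operates against (a): the compliance score is 46 points, less than the 49 points limit. Exception (a) does not apply.
Exception (b): the baseline figure is 131, below the 145 limit; total rental receipts for the year are $3,340, less than the $3,760 limit; the reportable unit count is 17, under the 24 limit — every condition holds. However, paragraphs (f)–(g) must be considered: (f) operates against (b): the property is publicly advertised. (g), which would lift (f), is not engaged — the qualifying period is 150 days, not below 140 days. Exception (b) does not apply.
Exception (c) is satisfied on its face — a Small Lessor Declaration is on file; a current Class 6 Notice is held. But applying paragraphs (h)–(n): (h) is triggered — aggregate throughput is 8,680 units, meeting the 7,020 units threshold. (i) is not engaged (no current Schedule G Exemption Letter is held), so (h) stands. Exception (c) does not apply.
Exception (d) requires that rent is paid in kind rather than in cash; but rent is paid in cash, so (d) is unavailable.
None of the exceptions is available; § 46 applies in full.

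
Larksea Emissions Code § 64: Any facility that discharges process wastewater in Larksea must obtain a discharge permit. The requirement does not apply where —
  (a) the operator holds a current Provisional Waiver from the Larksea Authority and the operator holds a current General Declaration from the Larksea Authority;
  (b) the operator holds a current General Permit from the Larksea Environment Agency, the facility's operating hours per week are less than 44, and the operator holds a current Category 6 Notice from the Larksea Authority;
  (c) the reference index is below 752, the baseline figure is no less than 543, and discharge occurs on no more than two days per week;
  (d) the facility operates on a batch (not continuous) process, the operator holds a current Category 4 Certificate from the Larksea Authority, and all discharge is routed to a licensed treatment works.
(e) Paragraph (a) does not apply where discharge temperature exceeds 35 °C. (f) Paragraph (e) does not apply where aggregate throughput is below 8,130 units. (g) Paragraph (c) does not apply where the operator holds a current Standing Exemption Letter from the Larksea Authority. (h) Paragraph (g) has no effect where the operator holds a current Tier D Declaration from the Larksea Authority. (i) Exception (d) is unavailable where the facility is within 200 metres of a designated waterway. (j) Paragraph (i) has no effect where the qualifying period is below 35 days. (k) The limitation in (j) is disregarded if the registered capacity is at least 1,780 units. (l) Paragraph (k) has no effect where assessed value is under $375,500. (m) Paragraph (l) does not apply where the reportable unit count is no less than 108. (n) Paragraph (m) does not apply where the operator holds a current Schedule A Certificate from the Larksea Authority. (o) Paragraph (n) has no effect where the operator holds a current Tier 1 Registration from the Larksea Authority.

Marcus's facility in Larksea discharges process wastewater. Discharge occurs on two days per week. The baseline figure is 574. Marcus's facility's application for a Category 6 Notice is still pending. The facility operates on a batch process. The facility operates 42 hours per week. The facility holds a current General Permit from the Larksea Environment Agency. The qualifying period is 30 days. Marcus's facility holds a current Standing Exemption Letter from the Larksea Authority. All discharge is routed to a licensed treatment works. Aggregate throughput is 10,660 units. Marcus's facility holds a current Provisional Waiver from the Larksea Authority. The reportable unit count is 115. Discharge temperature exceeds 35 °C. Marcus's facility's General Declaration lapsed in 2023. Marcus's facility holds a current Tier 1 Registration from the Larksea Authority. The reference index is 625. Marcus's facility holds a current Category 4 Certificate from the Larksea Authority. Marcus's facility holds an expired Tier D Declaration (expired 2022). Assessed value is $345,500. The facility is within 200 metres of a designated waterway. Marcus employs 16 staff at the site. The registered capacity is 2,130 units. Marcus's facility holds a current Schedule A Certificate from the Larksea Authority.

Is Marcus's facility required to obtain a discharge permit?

Exception (a) fails — no current General Declaration is held.
Exception (b) requires that the operator holds a current Category 6 Notice from the Larksea Authority; but there is no Category 6 Notice in force, so (b) is unavailable.
Exception (c)'s conditions are all satisfied: the reference index is 625, below the 752 limit; the baseline figure is 574, meeting the 543 threshold; discharge occurs on no more than two days per week. Turning to paragraphs (g)–(h): (g) operates against (c): a current Standing Exemption Letter is held. (h), which would lift (g), is inapplicable — the Tier D Declaration is not current. (c) is therefore removed.
Exception (d)'s conditions are all satisfied: the facility operates on a batch process; a current Category 4 Certificate is held; discharge is routed to a licensed treatment works. Turning to paragraphs (i)–(o): (i) operates — the facility is within 200 m of a designated waterway. (j) operates (the qualifying period is 30 days, below the 35 days limit), but is itself disapplied by (k): (k) operates against (j): the registered capacity is 2,130 units, meeting the 1,780 units threshold. (l) would limit (k) — assessed value is $345,500, under the $375,500 limit — but (m) sets (l) aside: (m) is triggered — the reportable unit count is 115, meeting the 108 threshold. (n) would limit (m) — a current Schedule A Certificate is held — but (o) sets (n) aside: (o) applies — a current Tier 1 Registration is held. So (d) is unavailable.
No exception displaces § 64.

Yes — Marcus's facility must obtain a discharge permit.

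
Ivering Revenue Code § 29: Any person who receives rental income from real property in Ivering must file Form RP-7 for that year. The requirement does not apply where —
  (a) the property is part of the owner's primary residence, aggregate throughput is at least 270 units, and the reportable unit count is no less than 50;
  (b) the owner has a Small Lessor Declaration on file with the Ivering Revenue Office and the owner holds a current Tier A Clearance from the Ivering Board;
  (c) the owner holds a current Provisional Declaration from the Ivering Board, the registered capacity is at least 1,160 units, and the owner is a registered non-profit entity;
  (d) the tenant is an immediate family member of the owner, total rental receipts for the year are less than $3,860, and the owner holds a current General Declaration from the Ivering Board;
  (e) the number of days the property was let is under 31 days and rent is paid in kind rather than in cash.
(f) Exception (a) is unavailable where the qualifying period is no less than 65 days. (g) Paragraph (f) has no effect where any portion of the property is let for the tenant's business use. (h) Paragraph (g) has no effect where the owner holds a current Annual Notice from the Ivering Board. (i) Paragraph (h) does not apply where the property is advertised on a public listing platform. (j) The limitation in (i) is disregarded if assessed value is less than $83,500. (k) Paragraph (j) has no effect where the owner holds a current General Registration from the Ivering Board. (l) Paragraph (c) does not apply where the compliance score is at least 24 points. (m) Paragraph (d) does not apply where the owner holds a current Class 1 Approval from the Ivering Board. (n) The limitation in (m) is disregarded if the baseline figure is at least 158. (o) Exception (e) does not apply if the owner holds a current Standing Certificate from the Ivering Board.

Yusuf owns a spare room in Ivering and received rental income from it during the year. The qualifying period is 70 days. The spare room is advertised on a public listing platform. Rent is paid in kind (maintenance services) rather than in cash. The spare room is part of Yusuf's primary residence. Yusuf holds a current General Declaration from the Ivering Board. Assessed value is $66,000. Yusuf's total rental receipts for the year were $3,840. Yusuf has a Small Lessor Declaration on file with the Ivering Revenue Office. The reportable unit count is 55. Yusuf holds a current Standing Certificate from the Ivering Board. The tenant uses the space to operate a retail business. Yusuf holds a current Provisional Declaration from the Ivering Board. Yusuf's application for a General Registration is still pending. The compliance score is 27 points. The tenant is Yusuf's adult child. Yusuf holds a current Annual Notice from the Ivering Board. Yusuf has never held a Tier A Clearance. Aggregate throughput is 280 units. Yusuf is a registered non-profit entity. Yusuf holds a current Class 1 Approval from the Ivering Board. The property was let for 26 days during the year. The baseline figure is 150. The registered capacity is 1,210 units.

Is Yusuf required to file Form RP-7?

Yes — Yusuf must file Form RP-7.

Exception (a): the spare room is part of the primary residence; aggregate throughput is 280 units, meeting the 270 units threshold; the reportable unit count is 55, meeting the 50 threshold — every condition holds. But: (f) operates against (a): the qualifying period is 70 days, meeting the 65 days threshold. (g) is triggered (the space is let for business use), but is overridden by (h): (h) operates against (g): a current Annual Notice is held. (i) is triggered (the property is publicly advertised), but is displaced by (j): (j) operates — assessed value is $66,000, less than the $83,500 limit. (k) is not triggered (there is no General Registration in force), so (j) stands. So (a) is unavailable.
Exception (b) fails — no current Tier A Clearance is held.
All of (c)'s requirements are met (a current Provisional Declaration is held; the registered capacity is 1,210 units, meeting the 1,160 units threshold; Yusuf is a registered non-profit). But applying paragraph (l): (l) is triggered — the compliance score is 27 points, meeting the 24 points threshold. (c) is therefore removed.
All of (d)'s requirements are met (the tenant is an immediate family member; total rental receipts for the year are $3,840, less than the $3,860 limit; a current General Declaration is held). But: (m) is triggered — a current Class 1 Approval is held. (n), which would lift (m), is inapplicable — the baseline figure is 150, short of 158. Exception (d) does not apply.
Exception (e): the number of days the property was let is 26 days, under the 31 days limit; rent is paid in kind — every condition holds. However, paragraph (o) must be considered: (o) operates against (e): a current Standing Certificate is held. So (e) is unavailable.
No exception applies. The general rule governs.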